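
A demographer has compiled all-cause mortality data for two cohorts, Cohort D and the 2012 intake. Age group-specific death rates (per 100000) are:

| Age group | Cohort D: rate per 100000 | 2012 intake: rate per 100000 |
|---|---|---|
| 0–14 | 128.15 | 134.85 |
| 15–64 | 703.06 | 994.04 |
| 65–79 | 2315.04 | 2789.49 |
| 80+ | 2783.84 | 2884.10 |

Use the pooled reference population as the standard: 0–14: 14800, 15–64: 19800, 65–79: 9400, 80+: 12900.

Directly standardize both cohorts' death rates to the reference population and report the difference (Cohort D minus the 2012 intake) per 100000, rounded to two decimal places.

Standard total = 56900; weights = 0.2601, 0.3480, 0.1652, 0.2267.
Cohort D: 0.2601×128.15 + 0.3480×703.06 + 0.1652×2315.04 + 0.2267×2783.84 = 1291.5663 per 100000.
The 2012 intake: 0.2601×134.85 + 0.3480×994.04 + 0.1652×2789.49 + 0.2267×2884.10 = 1495.6743 per 100000.
Difference = 1291.5663 − 1495.6743 = -204.1080.

-204.11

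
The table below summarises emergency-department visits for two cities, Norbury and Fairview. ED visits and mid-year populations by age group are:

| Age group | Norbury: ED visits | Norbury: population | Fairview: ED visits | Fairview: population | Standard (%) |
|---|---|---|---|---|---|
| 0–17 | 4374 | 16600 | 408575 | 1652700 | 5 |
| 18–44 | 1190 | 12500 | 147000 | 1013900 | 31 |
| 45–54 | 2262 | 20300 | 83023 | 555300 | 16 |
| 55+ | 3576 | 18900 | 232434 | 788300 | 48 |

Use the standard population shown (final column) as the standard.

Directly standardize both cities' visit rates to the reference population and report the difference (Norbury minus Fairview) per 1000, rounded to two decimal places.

Age-specific rates per 1000 for Norbury: 263.494, 95.200, 111.429, 189.206.
For Fairview: 247.217, 144.985, 149.510, 294.855.
Standard weights: 0.05, 0.31, 0.16, 0.48.
Norbury: 0.0500×263.494 + 0.3100×95.200 + 0.1600×111.429 + 0.4800×189.206 = 151.3343 per 1000.
Fairview: 0.0500×247.217 + 0.3100×144.985 + 0.1600×149.510 + 0.4800×294.855 = 222.7580 per 1000.
Difference = 151.3343 − 222.7580 = -71.4237.

-71.42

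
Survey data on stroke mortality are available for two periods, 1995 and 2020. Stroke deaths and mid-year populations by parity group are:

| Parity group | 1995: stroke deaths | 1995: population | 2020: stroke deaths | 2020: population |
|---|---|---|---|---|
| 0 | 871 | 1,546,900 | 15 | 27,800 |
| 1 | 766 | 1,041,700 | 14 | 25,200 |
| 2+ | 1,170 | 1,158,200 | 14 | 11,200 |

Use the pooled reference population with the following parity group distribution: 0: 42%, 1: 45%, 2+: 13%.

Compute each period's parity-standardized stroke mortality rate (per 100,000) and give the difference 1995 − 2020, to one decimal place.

Parity-specific rates per 100,000 for 1995: 56.31, 73.53, 101.02.
For 2020: 53.96, 55.56, 125.00.
Standard weights: 0.42, 0.45, 0.13.
1995: 0.4200×56.31 + 0.4500×73.53 + 0.1300×101.02 = 69.8712 per 100,000.
2020: 0.4200×53.96 + 0.4500×55.56 + 0.1300×125.00 = 63.9119 per 100,000.
Difference = 69.8712 − 63.9119 = 5.9593.

6.0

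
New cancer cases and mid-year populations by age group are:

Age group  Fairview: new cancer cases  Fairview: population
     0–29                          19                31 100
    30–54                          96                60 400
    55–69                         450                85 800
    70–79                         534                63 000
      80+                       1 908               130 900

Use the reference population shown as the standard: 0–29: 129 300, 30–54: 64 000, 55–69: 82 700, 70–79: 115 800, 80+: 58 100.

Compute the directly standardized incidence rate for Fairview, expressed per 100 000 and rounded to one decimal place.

543.0

Age-specific rates per 100 000 for Fairview: 61.09, 158.94, 524.48, 847.62, 1457.60.
Standard total = 449 900; weights = 0.2874, 0.1423, 0.1838, 0.2574, 0.1291.
Standardized rate: 0.2874×61.09 + 0.1423×158.94 + 0.1838×524.48 + 0.2574×847.62 + 0.1291×1457.60 = 542.9797 per 100 000.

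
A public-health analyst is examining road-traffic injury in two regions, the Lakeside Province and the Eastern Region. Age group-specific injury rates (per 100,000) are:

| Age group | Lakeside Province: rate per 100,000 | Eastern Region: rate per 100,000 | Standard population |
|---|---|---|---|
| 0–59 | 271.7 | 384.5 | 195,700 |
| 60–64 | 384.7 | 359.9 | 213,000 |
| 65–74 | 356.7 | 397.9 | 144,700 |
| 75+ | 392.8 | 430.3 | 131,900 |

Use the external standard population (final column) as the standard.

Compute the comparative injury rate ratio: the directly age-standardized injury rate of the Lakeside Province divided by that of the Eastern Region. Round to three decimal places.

0.896

Standard total = 685,300; weights = 0.2856, 0.3108, 0.2111, 0.1925.
The Lakeside Province: 0.2856×271.7 + 0.3108×384.7 + 0.2111×356.7 + 0.1925×392.8 = 348.0776 per 100,000.
The Eastern Region: 0.2856×384.5 + 0.3108×359.9 + 0.2111×397.9 + 0.1925×430.3 = 388.4985 per 100,000.
Ratio = 348.0776 ÷ 388.4985 = 0.89596.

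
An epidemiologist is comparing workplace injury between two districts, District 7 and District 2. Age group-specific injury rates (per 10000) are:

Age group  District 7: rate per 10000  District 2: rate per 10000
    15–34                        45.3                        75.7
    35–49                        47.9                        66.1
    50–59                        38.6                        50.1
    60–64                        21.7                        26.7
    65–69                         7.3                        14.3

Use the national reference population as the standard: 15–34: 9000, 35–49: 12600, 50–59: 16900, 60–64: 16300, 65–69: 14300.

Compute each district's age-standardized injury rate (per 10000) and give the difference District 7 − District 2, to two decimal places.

-12.72

Standard total = 69100; weights = 0.1302, 0.1823, 0.2446, 0.2359, 0.2069.
District 7: 0.1302×45.3 + 0.1823×47.9 + 0.2446×38.6 + 0.2359×21.7 + 0.2069×7.3 = 30.7045 per 10000.
District 2: 0.1302×75.7 + 0.1823×66.1 + 0.2446×50.1 + 0.2359×26.7 + 0.2069×14.3 = 43.4233 per 10000.
Difference = 30.7045 − 43.4233 = -12.7188.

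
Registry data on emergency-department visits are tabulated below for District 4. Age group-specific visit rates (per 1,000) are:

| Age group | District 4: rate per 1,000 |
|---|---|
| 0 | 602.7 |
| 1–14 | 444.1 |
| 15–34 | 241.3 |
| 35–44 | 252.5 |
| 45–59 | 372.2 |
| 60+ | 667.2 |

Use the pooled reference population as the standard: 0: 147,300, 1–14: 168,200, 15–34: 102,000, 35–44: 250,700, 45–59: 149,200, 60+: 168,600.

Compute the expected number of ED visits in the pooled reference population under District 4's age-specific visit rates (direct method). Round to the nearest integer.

Expected ED visits = Σ (standard pop × age-specific rate ÷ 1,000)
= 147,300×602.7/1,000 + 168,200×444.1/1,000 + 102,000×241.3/1,000 + 250,700×252.5/1,000 + 149,200×372.2/1,000 + 168,600×667.2/1,000
= 88777.71 + 74697.62 + 24612.60 + 63301.75 + 55532.24 + 112489.92 = 419411.84.

419412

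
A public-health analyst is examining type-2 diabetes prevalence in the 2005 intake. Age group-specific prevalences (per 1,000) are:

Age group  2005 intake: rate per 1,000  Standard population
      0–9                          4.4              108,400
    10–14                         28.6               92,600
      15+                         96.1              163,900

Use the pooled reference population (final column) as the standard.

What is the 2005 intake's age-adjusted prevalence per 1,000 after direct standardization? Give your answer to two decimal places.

51.73

Standard total = 364,900; weights = 0.2971, 0.2538, 0.4492.
Standardized rate: 0.2971×4.4 + 0.2538×28.6 + 0.4492×96.1 = 51.7295 per 1,000.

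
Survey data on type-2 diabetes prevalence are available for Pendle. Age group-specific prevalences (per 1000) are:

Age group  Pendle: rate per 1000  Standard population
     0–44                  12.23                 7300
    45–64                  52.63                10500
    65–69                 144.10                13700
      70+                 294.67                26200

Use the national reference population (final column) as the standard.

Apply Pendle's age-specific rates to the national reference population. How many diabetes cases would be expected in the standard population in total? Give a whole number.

Expected diabetes cases = Σ (standard pop × age-specific rate ÷ 1000)
= 7300×12.23/1000 + 10500×52.63/1000 + 13700×144.10/1000 + 26200×294.67/1000
= 89.28 + 552.62 + 1974.17 + 7720.35 = 10336.42.

10336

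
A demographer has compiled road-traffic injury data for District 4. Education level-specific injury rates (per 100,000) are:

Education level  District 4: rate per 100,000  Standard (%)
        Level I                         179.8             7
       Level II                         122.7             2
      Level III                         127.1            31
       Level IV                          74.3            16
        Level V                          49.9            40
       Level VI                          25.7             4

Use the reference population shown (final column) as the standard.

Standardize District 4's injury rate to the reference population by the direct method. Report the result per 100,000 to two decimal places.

87.32

Standard weights: 0.07, 0.02, 0.31, 0.16, 0.40, 0.04.
Standardized rate: 0.0700×179.8 + 0.0200×122.7 + 0.3100×127.1 + 0.1600×74.3 + 0.4000×49.9 + 0.0400×25.7 = 87.3170 per 100,000.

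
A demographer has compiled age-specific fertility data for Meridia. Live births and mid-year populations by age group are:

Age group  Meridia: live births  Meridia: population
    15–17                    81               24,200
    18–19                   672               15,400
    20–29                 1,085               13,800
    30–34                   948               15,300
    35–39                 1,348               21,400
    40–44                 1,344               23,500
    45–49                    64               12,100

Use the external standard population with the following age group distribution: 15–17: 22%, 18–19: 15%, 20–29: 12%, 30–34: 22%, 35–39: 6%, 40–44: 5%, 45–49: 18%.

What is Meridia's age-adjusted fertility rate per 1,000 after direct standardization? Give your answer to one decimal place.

Age-specific rates per 1,000 for Meridia: 3.347, 43.636, 78.623, 61.961, 62.991, 57.191, 5.289.
Standard weights: 0.22, 0.15, 0.12, 0.22, 0.06, 0.05, 0.18.
Standardized rate: 0.2200×3.347 + 0.1500×43.636 + 0.1200×78.623 + 0.2200×61.961 + 0.0600×62.991 + 0.0500×57.191 + 0.1800×5.289 = 37.9391 per 1,000.

37.9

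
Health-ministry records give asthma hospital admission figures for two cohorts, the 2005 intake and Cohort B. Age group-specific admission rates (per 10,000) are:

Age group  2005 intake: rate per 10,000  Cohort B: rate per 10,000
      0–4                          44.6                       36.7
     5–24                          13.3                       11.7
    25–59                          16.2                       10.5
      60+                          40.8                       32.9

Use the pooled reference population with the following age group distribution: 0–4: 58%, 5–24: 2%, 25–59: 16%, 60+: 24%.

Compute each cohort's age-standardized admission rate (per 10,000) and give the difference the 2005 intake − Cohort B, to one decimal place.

Standard weights: 0.58, 0.02, 0.16, 0.24.
The 2005 intake: 0.5800×44.6 + 0.0200×13.3 + 0.1600×16.2 + 0.2400×40.8 = 38.5180 per 10,000.
Cohort B: 0.5800×36.7 + 0.0200×11.7 + 0.1600×10.5 + 0.2400×32.9 = 31.0960 per 10,000.
Difference = 38.5180 − 31.0960 = 7.4220.

7.4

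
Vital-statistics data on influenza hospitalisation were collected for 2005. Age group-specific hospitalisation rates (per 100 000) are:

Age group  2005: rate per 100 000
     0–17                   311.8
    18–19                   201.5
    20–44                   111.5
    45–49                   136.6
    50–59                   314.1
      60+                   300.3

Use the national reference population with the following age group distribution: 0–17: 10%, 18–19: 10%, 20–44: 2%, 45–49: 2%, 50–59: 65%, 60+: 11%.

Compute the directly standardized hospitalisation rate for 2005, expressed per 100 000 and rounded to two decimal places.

Standard weights: 0.10, 0.10, 0.02, 0.02, 0.65, 0.11.
Standardized rate: 0.1000×311.8 + 0.1000×201.5 + 0.0200×111.5 + 0.0200×136.6 + 0.6500×314.1 + 0.1100×300.3 = 293.4900 per 100 000.

293.49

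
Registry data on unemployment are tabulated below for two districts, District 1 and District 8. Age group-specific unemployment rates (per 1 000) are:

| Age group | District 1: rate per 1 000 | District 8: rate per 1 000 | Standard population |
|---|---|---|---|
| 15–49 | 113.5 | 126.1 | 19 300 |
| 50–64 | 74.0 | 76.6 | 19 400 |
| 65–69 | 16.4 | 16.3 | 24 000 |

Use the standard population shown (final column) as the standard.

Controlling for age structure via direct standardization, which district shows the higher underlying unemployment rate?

Standard total = 62 700; weights = 0.3078, 0.3094, 0.3828.
District 1: 0.3078×113.5 + 0.3094×74.0 + 0.3828×16.4 = 64.1108 per 1 000.
District 8: 0.3078×126.1 + 0.3094×76.6 + 0.3828×16.3 = 68.7555 per 1 000.

District 8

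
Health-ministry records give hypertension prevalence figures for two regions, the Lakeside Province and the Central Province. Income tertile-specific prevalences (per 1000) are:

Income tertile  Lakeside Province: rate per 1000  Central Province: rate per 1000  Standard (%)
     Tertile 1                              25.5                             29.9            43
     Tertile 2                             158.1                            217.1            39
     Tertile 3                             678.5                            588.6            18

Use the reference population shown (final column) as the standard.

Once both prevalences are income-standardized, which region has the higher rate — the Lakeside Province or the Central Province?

Standard weights: 0.43, 0.39, 0.18.
The Lakeside Province: 0.4300×25.5 + 0.3900×158.1 + 0.1800×678.5 = 194.7540 per 1000.
The Central Province: 0.4300×29.9 + 0.3900×217.1 + 0.1800×588.6 = 203.4740 per 1000.

Central Province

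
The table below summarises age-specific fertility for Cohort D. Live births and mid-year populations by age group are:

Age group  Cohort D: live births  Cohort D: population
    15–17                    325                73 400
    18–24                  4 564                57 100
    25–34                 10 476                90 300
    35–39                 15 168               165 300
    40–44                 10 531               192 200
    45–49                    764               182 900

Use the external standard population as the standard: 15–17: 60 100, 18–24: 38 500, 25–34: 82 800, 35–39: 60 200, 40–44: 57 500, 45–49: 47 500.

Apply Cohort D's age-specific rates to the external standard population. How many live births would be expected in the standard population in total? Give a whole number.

Age-specific rates per 1 000 for Cohort D: 4.428, 79.930, 116.013, 91.760, 54.792, 4.177.
Expected live births = Σ (standard pop × age-specific rate ÷ 1 000)
= 60 100×4.428/1 000 + 38 500×79.930/1 000 + 82 800×116.013/1 000 + 60 200×91.760/1 000 + 57 500×54.792/1 000 + 47 500×4.177/1 000
= 266.11 + 3077.30 + 9605.90 + 5523.98 + 3150.53 + 198.41 = 21822.24.

21822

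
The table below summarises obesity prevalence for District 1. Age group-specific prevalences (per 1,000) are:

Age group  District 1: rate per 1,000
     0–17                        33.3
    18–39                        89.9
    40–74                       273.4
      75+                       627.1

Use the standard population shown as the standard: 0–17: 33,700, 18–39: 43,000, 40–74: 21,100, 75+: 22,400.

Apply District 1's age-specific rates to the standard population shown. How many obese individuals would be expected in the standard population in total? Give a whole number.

24804

Expected obese individuals = Σ (standard pop × age-specific rate ÷ 1,000)
= 33,700×33.3/1,000 + 43,000×89.9/1,000 + 21,100×273.4/1,000 + 22,400×627.1/1,000
= 1122.21 + 3865.70 + 5768.74 + 14047.04 = 24803.69.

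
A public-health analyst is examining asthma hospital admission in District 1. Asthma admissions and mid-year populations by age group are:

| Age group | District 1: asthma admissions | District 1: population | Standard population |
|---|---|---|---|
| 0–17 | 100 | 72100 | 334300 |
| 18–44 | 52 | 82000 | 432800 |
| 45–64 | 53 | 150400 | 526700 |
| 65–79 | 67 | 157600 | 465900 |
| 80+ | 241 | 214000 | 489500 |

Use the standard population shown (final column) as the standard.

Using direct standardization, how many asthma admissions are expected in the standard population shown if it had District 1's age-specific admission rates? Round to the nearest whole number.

Age-specific rates per 10000 for District 1: 13.87, 6.34, 3.52, 4.25, 11.26.
Expected asthma admissions = Σ (standard pop × age-specific rate ÷ 10000)
= 334300×13.87/10000 + 432800×6.34/10000 + 526700×3.52/10000 + 465900×4.25/10000 + 489500×11.26/10000
= 463.66 + 274.46 + 185.61 + 198.07 + 551.26 = 1673.05.

1673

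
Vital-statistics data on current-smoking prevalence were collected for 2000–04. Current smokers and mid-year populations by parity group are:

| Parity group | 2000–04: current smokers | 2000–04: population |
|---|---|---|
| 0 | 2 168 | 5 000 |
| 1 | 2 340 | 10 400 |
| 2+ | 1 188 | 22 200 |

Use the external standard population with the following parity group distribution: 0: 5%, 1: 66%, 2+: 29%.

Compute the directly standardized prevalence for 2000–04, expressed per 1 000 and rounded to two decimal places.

Parity-specific rates per 1 000 for 2000–04: 433.600, 225.000, 53.514.
Standard weights: 0.05, 0.66, 0.29.
Standardized rate: 0.0500×433.600 + 0.6600×225.000 + 0.2900×53.514 = 185.6989 per 1 000.

185.70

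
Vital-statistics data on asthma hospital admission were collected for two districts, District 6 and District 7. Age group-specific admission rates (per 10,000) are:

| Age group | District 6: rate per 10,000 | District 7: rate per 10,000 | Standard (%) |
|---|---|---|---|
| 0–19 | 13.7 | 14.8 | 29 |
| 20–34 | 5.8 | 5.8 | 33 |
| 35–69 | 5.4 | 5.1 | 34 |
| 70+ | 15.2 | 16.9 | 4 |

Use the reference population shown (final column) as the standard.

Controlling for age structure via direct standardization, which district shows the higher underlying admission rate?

District 7

Standard weights: 0.29, 0.33, 0.34, 0.04.
District 6: 0.2900×13.7 + 0.3300×5.8 + 0.3400×5.4 + 0.0400×15.2 = 8.3310 per 10,000.
District 7: 0.2900×14.8 + 0.3300×5.8 + 0.3400×5.1 + 0.0400×16.9 = 8.6160 per 10,000.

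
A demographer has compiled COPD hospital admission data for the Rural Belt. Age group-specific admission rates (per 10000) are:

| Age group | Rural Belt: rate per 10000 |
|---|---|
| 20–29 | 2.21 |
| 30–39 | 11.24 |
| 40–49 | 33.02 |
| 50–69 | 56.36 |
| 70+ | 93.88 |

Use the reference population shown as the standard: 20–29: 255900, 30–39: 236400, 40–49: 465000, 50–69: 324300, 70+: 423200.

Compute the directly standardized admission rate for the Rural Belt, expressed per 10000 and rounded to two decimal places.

Standard total = 1704800; weights = 0.1501, 0.1387, 0.2728, 0.1902, 0.2482.
Standardized rate: 0.1501×2.21 + 0.1387×11.24 + 0.2728×33.02 + 0.1902×56.36 + 0.2482×93.88 = 44.9229 per 10000.

44.92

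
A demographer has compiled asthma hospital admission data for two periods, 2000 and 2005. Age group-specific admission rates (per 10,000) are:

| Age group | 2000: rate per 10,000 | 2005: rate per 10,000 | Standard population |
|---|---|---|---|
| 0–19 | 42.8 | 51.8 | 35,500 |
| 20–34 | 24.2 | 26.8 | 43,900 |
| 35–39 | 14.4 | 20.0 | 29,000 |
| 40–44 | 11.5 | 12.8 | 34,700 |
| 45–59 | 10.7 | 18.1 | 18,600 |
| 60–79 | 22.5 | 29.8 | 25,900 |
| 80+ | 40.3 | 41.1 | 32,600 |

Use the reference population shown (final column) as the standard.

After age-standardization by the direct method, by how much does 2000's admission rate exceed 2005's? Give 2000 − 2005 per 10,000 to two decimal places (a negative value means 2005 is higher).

Standard total = 220,200; weights = 0.1612, 0.1994, 0.1317, 0.1576, 0.0845, 0.1176, 0.1480.
2000: 0.1612×42.8 + 0.1994×24.2 + 0.1317×14.4 + 0.1576×11.5 + 0.0845×10.7 + 0.1176×22.5 + 0.1480×40.3 = 24.9500 per 10,000.
2005: 0.1612×51.8 + 0.1994×26.8 + 0.1317×20.0 + 0.1576×12.8 + 0.0845×18.1 + 0.1176×29.8 + 0.1480×41.1 = 29.4638 per 10,000.
Difference = 24.9500 − 29.4638 = -4.5138.

-4.51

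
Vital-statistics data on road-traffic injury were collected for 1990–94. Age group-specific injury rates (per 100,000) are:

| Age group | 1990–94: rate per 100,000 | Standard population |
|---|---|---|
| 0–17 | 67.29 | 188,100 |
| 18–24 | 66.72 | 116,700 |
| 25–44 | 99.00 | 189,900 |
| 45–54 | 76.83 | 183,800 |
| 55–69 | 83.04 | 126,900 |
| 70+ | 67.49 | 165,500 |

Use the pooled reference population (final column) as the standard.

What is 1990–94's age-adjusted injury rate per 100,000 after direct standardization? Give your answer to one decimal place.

Standard total = 970,900; weights = 0.1937, 0.1202, 0.1956, 0.1893, 0.1307, 0.1705.
Standardized rate: 0.1937×67.29 + 0.1202×66.72 + 0.1956×99.00 + 0.1893×76.83 + 0.1307×83.04 + 0.1705×67.49 = 77.3224 per 100,000.

77.3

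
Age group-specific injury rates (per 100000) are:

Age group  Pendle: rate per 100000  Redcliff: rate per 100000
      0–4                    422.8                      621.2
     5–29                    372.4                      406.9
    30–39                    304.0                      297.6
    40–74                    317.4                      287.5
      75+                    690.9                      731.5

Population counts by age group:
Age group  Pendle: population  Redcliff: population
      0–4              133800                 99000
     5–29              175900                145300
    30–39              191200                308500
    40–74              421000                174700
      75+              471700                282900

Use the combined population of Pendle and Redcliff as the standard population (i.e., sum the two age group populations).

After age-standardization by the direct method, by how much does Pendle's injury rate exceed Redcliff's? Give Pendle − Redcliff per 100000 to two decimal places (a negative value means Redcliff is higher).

Combined standard total = 2404000; weights = 0.0968, 0.1336, 0.2079, 0.2478, 0.3139.
Pendle: 0.0968×422.8 + 0.1336×372.4 + 0.2079×304.0 + 0.2478×317.4 + 0.3139×690.9 = 449.4093 per 100000.
Redcliff: 0.0968×621.2 + 0.1336×406.9 + 0.2079×297.6 + 0.2478×287.5 + 0.3139×731.5 = 477.2363 per 100000.
Difference = 449.4093 − 477.2363 = -27.8270.

-27.83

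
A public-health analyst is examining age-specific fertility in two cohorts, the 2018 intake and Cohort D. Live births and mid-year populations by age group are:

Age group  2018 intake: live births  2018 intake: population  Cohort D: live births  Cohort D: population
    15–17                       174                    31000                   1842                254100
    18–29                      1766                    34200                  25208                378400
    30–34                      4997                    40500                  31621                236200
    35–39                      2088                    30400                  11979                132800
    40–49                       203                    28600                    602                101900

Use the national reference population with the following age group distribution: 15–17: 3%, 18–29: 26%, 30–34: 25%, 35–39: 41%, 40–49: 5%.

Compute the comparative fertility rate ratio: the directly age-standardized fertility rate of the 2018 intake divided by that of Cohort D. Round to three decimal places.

Age-specific rates per 1000 for the 2018 intake: 5.613, 51.637, 123.383, 68.684, 7.098.
For Cohort D: 7.249, 66.617, 133.874, 90.203, 5.908.
Standard weights: 0.03, 0.26, 0.25, 0.41, 0.05.
The 2018 intake: 0.0300×5.613 + 0.2600×51.637 + 0.2500×123.383 + 0.4100×68.684 + 0.0500×7.098 = 72.9552 per 1000.
Cohort D: 0.0300×7.249 + 0.2600×66.617 + 0.2500×133.874 + 0.4100×90.203 + 0.0500×5.908 = 88.2852 per 1000.
Ratio = 72.9552 ÷ 88.2852 = 0.82636.

0.826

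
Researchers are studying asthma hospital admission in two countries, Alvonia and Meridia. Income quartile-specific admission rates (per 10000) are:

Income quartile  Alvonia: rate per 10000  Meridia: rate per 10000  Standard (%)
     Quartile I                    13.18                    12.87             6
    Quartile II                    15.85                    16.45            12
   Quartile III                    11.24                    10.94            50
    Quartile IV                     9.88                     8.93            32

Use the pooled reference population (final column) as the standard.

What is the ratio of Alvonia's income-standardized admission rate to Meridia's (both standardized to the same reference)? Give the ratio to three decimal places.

1.036

Standard weights: 0.06, 0.12, 0.50, 0.32.
Alvonia: 0.0600×13.18 + 0.1200×15.85 + 0.5000×11.24 + 0.3200×9.88 = 11.4744 per 10000.
Meridia: 0.0600×12.87 + 0.1200×16.45 + 0.5000×10.94 + 0.3200×8.93 = 11.0738 per 10000.
Ratio = 11.4744 ÷ 11.0738 = 1.03618.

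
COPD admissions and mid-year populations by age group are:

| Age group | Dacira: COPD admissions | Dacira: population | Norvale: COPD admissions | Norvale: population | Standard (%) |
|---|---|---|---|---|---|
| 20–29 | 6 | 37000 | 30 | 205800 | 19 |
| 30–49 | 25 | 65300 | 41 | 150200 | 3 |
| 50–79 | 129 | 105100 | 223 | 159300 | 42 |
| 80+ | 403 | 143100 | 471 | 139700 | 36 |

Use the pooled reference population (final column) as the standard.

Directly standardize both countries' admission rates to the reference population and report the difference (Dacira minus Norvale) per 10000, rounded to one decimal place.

Age-specific rates per 10000 for Dacira: 1.62, 3.83, 12.27, 28.16.
For Norvale: 1.46, 2.73, 14.00, 33.72.
Standard weights: 0.19, 0.03, 0.42, 0.36.
Dacira: 0.1900×1.62 + 0.0300×3.83 + 0.4200×12.27 + 0.3600×28.16 = 15.7164 per 10000.
Norvale: 0.1900×1.46 + 0.0300×2.73 + 0.4200×14.00 + 0.3600×33.72 = 18.3758 per 10000.
Difference = 15.7164 − 18.3758 = -2.6594.

-2.7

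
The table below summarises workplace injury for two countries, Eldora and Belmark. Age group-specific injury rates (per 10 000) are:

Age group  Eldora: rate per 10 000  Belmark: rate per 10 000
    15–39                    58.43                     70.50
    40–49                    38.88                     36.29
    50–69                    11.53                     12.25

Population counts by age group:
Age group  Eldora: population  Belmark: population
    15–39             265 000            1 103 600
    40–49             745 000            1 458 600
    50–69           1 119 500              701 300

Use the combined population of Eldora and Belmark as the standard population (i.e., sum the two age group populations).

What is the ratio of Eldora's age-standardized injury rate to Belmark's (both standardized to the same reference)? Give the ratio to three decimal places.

0.939

Combined standard total = 5 393 000; weights = 0.2538, 0.4086, 0.3376.
Eldora: 0.2538×58.43 + 0.4086×38.88 + 0.3376×11.53 = 34.6073 per 10 000.
Belmark: 0.2538×70.50 + 0.4086×36.29 + 0.3376×12.25 = 36.8551 per 10 000.
Ratio = 34.6073 ÷ 36.8551 = 0.93901.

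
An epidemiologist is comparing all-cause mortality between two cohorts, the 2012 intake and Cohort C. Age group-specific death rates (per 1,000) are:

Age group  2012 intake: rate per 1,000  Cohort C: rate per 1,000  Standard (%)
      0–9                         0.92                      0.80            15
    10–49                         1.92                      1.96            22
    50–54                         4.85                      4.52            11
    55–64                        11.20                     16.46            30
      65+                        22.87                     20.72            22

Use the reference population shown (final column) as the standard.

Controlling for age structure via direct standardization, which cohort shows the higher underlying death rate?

Cohort C

Standard weights: 0.15, 0.22, 0.11, 0.30, 0.22.
The 2012 intake: 0.1500×0.92 + 0.2200×1.92 + 0.1100×4.85 + 0.3000×11.20 + 0.2200×22.87 = 9.4853 per 1,000.
Cohort C: 0.1500×0.80 + 0.2200×1.96 + 0.1100×4.52 + 0.3000×16.46 + 0.2200×20.72 = 10.5448 per 1,000.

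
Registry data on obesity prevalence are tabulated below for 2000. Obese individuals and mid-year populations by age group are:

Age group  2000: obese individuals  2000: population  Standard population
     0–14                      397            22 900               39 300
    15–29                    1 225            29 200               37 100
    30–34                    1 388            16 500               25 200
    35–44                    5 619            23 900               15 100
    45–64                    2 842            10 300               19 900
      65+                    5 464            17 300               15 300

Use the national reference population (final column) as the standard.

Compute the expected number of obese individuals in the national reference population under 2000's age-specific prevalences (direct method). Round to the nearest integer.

18231

Age-specific rates per 1 000 for 2000: 17.336, 41.952, 84.121, 235.105, 275.922, 315.838.
Expected obese individuals = Σ (standard pop × age-specific rate ÷ 1 000)
= 39 300×17.336/1 000 + 37 100×41.952/1 000 + 25 200×84.121/1 000 + 15 100×235.105/1 000 + 19 900×275.922/1 000 + 15 300×315.838/1 000
= 681.31 + 1556.42 + 2119.85 + 3550.08 + 5490.85 + 4832.32 = 18230.85.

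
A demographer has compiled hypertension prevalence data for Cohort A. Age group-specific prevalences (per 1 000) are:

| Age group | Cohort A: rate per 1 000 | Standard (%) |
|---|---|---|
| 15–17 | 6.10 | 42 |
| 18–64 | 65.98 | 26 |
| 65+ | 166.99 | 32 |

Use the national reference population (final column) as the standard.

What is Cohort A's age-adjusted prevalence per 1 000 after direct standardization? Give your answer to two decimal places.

Standard weights: 0.42, 0.26, 0.32.
Standardized rate: 0.4200×6.10 + 0.2600×65.98 + 0.3200×166.99 = 73.1536 per 1 000.

73.15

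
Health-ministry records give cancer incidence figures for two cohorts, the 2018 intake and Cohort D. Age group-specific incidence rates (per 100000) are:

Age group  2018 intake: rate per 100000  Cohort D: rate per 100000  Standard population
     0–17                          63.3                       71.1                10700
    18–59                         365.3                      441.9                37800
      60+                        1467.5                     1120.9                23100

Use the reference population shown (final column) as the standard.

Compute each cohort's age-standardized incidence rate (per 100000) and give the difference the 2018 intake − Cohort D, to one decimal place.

Standard total = 71600; weights = 0.1494, 0.5279, 0.3226.
The 2018 intake: 0.1494×63.3 + 0.5279×365.3 + 0.3226×1467.5 = 675.7668 per 100000.
Cohort D: 0.1494×71.1 + 0.5279×441.9 + 0.3226×1120.9 = 605.5500 per 100000.
Difference = 675.7668 − 605.5500 = 70.2168.

70.2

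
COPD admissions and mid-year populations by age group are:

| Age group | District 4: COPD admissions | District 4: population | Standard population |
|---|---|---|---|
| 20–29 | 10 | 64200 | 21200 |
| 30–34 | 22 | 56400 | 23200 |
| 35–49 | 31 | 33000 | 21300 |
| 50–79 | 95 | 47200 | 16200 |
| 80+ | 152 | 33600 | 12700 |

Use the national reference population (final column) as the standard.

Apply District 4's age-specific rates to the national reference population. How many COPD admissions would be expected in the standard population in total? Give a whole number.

122

Age-specific rates per 10000 for District 4: 1.56, 3.90, 9.39, 20.13, 45.24.
Expected COPD admissions = Σ (standard pop × age-specific rate ÷ 10000)
= 21200×1.56/10000 + 23200×3.90/10000 + 21300×9.39/10000 + 16200×20.13/10000 + 12700×45.24/10000
= 3.30 + 9.05 + 20.01 + 32.61 + 57.45 = 122.42.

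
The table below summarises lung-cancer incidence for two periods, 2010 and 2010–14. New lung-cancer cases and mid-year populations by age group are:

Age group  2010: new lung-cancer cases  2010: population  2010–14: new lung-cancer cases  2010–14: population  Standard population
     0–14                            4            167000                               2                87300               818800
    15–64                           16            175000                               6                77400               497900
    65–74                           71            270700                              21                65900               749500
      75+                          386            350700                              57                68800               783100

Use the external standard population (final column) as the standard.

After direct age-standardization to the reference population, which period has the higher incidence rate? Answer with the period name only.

2010

Age-specific rates per 100000 for 2010: 2.40, 9.14, 26.23, 110.07.
For 2010–14: 2.29, 7.75, 31.87, 82.85.
Standard total = 2849300; weights = 0.2874, 0.1747, 0.2630, 0.2748.
2010: 0.2874×2.40 + 0.1747×9.14 + 0.2630×26.23 + 0.2748×110.07 = 39.4356 per 100000.
2010–14: 0.2874×2.29 + 0.1747×7.75 + 0.2630×31.87 + 0.2748×82.85 = 33.1655 per 100000.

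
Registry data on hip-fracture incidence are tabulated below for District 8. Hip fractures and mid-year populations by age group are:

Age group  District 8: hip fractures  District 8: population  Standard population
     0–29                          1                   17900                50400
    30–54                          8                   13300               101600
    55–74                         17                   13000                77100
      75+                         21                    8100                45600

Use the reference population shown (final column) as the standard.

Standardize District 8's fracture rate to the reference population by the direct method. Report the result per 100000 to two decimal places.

Age-specific rates per 100000 for District 8: 5.59, 60.15, 130.77, 259.26.
Standard total = 274700; weights = 0.1835, 0.3699, 0.2807, 0.1660.
Standardized rate: 0.1835×5.59 + 0.3699×60.15 + 0.2807×130.77 + 0.1660×259.26 = 103.0119 per 100000.

103.01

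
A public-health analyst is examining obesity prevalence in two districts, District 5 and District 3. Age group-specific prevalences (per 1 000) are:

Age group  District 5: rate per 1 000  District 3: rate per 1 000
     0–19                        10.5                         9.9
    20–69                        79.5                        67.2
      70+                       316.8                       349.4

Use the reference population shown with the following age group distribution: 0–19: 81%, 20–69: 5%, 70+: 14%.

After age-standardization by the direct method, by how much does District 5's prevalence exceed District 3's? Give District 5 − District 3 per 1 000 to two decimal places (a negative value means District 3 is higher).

-3.46

Standard weights: 0.81, 0.05, 0.14.
District 5: 0.8100×10.5 + 0.0500×79.5 + 0.1400×316.8 = 56.8320 per 1 000.
District 3: 0.8100×9.9 + 0.0500×67.2 + 0.1400×349.4 = 60.2950 per 1 000.
Difference = 56.8320 − 60.2950 = -3.4630.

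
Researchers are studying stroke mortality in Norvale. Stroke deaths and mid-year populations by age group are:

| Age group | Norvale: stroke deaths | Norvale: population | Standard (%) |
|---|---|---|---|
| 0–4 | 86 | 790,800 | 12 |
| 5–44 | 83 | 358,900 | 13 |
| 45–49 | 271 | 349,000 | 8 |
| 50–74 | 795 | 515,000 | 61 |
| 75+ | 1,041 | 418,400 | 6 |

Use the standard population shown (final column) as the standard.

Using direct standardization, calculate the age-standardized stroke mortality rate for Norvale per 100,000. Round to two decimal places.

119.62

Age-specific rates per 100,000 for Norvale: 10.88, 23.13, 77.65, 154.37, 248.80.
Standard weights: 0.12, 0.13, 0.08, 0.61, 0.06.
Standardized rate: 0.1200×10.88 + 0.1300×23.13 + 0.0800×77.65 + 0.6100×154.37 + 0.0600×248.80 = 119.6168 per 100,000.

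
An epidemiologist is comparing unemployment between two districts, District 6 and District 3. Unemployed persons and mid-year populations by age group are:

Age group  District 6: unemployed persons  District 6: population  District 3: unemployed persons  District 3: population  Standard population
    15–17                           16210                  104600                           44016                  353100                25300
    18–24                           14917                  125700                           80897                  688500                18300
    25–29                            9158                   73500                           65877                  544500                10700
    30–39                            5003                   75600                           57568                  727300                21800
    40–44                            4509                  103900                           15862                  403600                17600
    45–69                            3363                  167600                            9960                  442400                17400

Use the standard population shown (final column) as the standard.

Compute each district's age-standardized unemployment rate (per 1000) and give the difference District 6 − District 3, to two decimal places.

Age-specific rates per 1000 for District 6: 154.971, 118.671, 124.599, 66.177, 43.397, 20.066.
For District 3: 124.656, 117.497, 120.986, 79.153, 39.301, 22.514.
Standard total = 111100; weights = 0.2277, 0.1647, 0.0963, 0.1962, 0.1584, 0.1566.
District 6: 0.2277×154.971 + 0.1647×118.671 + 0.0963×124.599 + 0.1962×66.177 + 0.1584×43.397 + 0.1566×20.066 = 89.8404 per 1000.
District 3: 0.2277×124.656 + 0.1647×117.497 + 0.0963×120.986 + 0.1962×79.153 + 0.1584×39.301 + 0.1566×22.514 = 84.6762 per 1000.
Difference = 89.8404 − 84.6762 = 5.1642.

5.16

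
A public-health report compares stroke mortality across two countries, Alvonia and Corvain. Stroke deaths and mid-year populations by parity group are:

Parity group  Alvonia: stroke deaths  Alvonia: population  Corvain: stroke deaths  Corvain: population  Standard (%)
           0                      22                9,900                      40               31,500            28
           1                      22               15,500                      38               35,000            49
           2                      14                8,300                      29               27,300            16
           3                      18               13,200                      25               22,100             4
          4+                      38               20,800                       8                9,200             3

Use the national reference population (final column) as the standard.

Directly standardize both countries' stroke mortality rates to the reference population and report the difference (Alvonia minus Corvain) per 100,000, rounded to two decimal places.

56.81

Parity-specific rates per 100,000 for Alvonia: 222.22, 141.94, 168.67, 136.36, 182.69.
For Corvain: 126.98, 108.57, 106.23, 113.12, 86.96.
Standard weights: 0.28, 0.49, 0.16, 0.04, 0.03.
Alvonia: 0.2800×222.22 + 0.4900×141.94 + 0.1600×168.67 + 0.0400×136.36 + 0.0300×182.69 = 169.6939 per 100,000.
Corvain: 0.2800×126.98 + 0.4900×108.57 + 0.1600×106.23 + 0.0400×113.12 + 0.0300×86.96 = 112.8855 per 100,000.
Difference = 169.6939 − 112.8855 = 56.8084.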